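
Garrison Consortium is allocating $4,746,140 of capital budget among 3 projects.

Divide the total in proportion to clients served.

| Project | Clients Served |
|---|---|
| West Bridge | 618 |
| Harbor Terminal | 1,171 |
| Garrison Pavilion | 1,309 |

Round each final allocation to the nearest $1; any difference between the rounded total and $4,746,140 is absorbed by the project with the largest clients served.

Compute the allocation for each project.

Clients served total: 618 + 1,171 + 1,309 = 3,098.
Unrounded shares: West Bridge 946,776.80; Harbor Terminal 1,793,973.51; Garrison Pavilion 2,005,389.69.
At nearest $1: West Bridge $946,777; Harbor Terminal $1,793,974; Garrison Pavilion $2,005,390. Sum = $4,746,141.
Difference $4,746,140 − $4,746,141 = −$1 applied to largest clients served (Garrison Pavilion): Garrison Pavilion becomes $2,005,389.

West Bridge: $946,777 | Harbor Terminal: $1,793,974 | Garrison Pavilion: $2,005,389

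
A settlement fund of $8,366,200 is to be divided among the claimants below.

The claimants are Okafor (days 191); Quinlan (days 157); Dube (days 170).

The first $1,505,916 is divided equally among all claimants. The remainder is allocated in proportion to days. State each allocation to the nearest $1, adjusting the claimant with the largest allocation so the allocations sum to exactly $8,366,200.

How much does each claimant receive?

Okafor: $3,031,536 · Quinlan: $2,581,247 · Dube: $2,753,417

Equal tier: $1,505,916 ÷ 3 = $501,972 apiece.
Remainder $6,860,284 by days (total 518): Okafor 2,529,564.18 → $2,529,564; Quinlan 2,079,275.27 → $2,079,275; Dube 2,251,444.56 → $2,251,445.
Totals: Okafor $501,972 + $2,529,564 = $3,031,536; Quinlan $501,972 + $2,079,275 = $2,581,247; Dube $501,972 + $2,251,445 = $2,753,417.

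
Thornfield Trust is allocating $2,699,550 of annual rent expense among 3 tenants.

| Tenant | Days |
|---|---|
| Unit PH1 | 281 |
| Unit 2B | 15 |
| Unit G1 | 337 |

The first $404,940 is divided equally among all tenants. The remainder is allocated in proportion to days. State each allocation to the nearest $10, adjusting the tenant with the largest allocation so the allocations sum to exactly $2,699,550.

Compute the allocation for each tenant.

First tranche $404,940 split equally: $134,980 each.
Remainder $2,294,610 by days (total 633): Unit PH1 1,018,618.34 → $1,018,620; Unit 2B 54,374.64 → $54,370; Unit G1 1,221,617.01 → $1,221,620.
Totals: Unit PH1 $134,980 + $1,018,620 = $1,153,600; Unit 2B $134,980 + $54,370 = $189,350; Unit G1 $134,980 + $1,221,620 = $1,356,600.

Unit PH1: $1,153,600; Unit 2B: $189,350; Unit G1: $1,356,600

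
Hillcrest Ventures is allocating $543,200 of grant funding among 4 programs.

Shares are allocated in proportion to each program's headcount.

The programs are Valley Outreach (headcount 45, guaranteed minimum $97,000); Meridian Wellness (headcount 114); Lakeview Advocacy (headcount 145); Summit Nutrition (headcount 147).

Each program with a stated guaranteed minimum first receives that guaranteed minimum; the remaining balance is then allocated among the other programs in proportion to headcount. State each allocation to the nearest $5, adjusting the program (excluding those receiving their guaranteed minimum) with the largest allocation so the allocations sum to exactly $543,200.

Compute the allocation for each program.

Valley Outreach: $97,000 · Meridian Wellness: $125,290 · Lakeview Advocacy: $159,355 · Summit Nutrition: $161,555

Fund the minimums — Valley Outreach $97,000. Balance $446,200.
Balance split over remaining headcount 406: Meridian Wellness 125,287.68 → $125,290; Lakeview Advocacy 159,357.14 → $159,355; Summit Nutrition 161,555.17 → $161,555.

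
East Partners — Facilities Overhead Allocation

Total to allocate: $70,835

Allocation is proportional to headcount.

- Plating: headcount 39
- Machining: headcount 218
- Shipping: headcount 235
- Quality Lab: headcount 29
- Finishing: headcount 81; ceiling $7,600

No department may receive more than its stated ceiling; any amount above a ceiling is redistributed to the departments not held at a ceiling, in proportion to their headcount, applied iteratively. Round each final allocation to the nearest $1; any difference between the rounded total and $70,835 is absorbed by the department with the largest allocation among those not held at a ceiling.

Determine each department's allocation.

Plating: $4,734; Machining: $26,459; Shipping: $28,522; Quality Lab: $3,520; Finishing: $7,600

Sum of headcount: 602.
Proportional shares (ignoring caps): Plating 4,588.98; Machining 25,651.21; Shipping 27,651.54; Quality Lab 3,412.32; Finishing 9,530.96.
Held at cap: Finishing ($7,600); residual $63,235 reallocated over remaining headcount 521.
Remaining shares: Plating 4,733.52 → $4,734; Machining 26,459.17 → $26,459; Shipping 28,522.505 → $28,523; Quality Lab 3,519.80 → $3,520.
Rounding difference −$1 applied to Shipping → $28,522.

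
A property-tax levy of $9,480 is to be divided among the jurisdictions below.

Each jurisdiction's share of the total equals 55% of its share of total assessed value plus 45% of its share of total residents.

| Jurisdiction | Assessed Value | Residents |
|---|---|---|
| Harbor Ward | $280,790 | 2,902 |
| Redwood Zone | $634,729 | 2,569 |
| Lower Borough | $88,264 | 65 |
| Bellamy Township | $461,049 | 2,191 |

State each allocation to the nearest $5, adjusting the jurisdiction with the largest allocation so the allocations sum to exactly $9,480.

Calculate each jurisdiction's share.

Harbor Ward: $2,600 · Redwood Zone: $3,680 · Lower Borough: $350 · Bellamy Township: $2,850

Totals — assessed value 1,464,832, residents 7,727.
Composite weights (55% assessed value + 45% residents): Harbor Ward 0.2744; Redwood Zone 0.3879; Lower Borough 0.0369; Bellamy Township 0.3007.
Unrounded shares: Harbor Ward 2,601.62; Redwood Zone 3,677.61; Lower Borough 350.06; Bellamy Township 2,850.71.
After rounding ($5): Harbor Ward $2,600; Redwood Zone $3,680; Lower Borough $350; Bellamy Township $2,850. Sum = $9,480.
Rounded total matches; no reconciliation needed.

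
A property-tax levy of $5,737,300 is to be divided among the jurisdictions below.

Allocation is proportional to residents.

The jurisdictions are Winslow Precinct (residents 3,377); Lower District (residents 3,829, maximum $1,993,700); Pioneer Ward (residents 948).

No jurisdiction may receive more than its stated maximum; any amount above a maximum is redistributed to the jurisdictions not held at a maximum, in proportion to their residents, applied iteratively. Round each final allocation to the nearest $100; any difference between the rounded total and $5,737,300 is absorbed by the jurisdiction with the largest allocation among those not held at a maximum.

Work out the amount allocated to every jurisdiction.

Total residents = 8,154.
Pro-rata shares before constraints: Winslow Precinct 2,376,117.50; Lower District 2,694,152.77; Pioneer Ward 667,029.73.
Cap binds for Lower District ($1,993,700); remaining pool $3,743,600 reallocated over remaining residents 4,325.
Remaining shares: Winslow Precinct 2,923,037.50 → $2,923,000; Pioneer Ward 820,562.50 → $820,600.

Winslow Precinct: $2,923,000 · Lower District: $1,993,700 · Pioneer Ward: $820,600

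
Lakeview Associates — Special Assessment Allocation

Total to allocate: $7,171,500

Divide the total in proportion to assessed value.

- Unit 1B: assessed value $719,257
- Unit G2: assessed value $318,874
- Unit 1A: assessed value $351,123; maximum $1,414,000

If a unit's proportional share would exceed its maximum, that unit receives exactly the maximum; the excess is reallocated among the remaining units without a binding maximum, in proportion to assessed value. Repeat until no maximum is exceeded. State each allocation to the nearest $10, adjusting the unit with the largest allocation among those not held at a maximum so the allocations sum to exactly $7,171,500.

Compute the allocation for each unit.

Unit 1B: $3,989,020 | Unit G2: $1,768,480 | Unit 1A: $1,414,000

Combined assessed value = 1,389,254.
Pro-rata shares before constraints: Unit 1B 3,712,893.09; Unit G2 1,646,066.80; Unit 1A 1,812,540.11.
Capped: Unit 1A ($1,414,000); remaining pool $5,757,500 reallocated over remaining assessed value 1,038,131.
Remaining shares: Unit 1B 3,989,016.97 → $3,989,020; Unit G2 1,768,483.03 → $1,768,480.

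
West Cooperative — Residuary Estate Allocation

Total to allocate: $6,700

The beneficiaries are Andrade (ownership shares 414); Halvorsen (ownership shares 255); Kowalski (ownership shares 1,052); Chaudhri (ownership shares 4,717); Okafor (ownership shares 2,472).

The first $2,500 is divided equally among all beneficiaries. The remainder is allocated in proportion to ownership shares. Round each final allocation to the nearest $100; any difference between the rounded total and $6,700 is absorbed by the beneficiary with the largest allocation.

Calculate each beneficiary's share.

Andrade: $700 · Halvorsen: $600 · Kowalski: $1,000 · Chaudhri: $2,700 · Okafor: $1,700

$2,500 shared equally gives $500 per beneficiary.
Remainder $4,200 by ownership shares (total 8,910): Andrade 195.15 → $200; Halvorsen 120.20 → $100; Kowalski 495.89 → $500; Chaudhri 2,223.50 → $2,200; Okafor 1,165.25 → $1,200.
Totals: Andrade $500 + $200 = $700; Halvorsen $500 + $100 = $600; Kowalski $500 + $500 = $1,000; Chaudhri $500 + $2,200 = $2,700; Okafor $500 + $1,200 = $1,700.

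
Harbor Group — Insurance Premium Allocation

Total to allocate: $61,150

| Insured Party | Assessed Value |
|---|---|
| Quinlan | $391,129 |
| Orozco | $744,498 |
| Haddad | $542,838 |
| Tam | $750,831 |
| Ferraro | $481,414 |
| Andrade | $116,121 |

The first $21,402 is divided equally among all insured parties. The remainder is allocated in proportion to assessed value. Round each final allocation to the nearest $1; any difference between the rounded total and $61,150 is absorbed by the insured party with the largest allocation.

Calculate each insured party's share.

Quinlan: $8,703; Orozco: $13,344; Haddad: $10,695; Tam: $13,427; Ferraro: $9,889; Andrade: $5,092

$21,402 shared equally gives $3,567 per insured party.
Remainder $39,748 by assessed value (total 3,026,831): Quinlan 5,136.26 → $5,136; Orozco 9,776.66 → $9,777; Haddad 7,128.49 → $7,128; Tam 9,859.83 → $9,860; Ferraro 6,321.87 → $6,322; Andrade 1,524.89 → $1,525.
Totals: Quinlan $3,567 + $5,136 = $8,703; Orozco $3,567 + $9,777 = $13,344; Haddad $3,567 + $7,128 = $10,695; Tam $3,567 + $9,860 = $13,427; Ferraro $3,567 + $6,322 = $9,889; Andrade $3,567 + $1,525 = $5,092.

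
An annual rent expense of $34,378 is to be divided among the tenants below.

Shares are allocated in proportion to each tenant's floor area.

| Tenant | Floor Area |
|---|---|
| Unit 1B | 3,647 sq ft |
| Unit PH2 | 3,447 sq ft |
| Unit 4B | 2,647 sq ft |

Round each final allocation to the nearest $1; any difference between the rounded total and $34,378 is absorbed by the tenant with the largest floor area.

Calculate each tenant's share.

Combined floor area = 3,647 + 3,447 + 2,647 = 9,741.
Proportional shares: Unit 1B 12,871.02; Unit PH2 12,165.17; Unit 4B 9,341.81.
At nearest $1: Unit 1B $12,871; Unit PH2 $12,165; Unit 4B $9,342. Sum = $34,378.
Sum already equals the total — no adjustment.

Unit 1B: $12,871 · Unit PH2: $12,165 · Unit 4B: $9,342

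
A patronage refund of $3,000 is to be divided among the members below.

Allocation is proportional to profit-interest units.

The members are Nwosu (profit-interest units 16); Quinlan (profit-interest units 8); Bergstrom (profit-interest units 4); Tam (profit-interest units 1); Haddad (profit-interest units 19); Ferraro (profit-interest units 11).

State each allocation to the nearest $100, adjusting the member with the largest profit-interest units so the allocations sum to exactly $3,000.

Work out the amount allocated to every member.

Nwosu: $800 | Quinlan: $400 | Bergstrom: $200 | Tam: $100 | Haddad: $900 | Ferraro: $600

Combined profit-interest units = 59.
Raw shares: Nwosu 16/59 × $3,000 = 813.56; Quinlan 8/59 × $3,000 = 406.78; Bergstrom 4/59 × $3,000 = 203.39; Tam 1/59 × $3,000 = 50.85; Haddad 19/59 × $3,000 = 966.10; Ferraro 11/59 × $3,000 = 559.32.
After rounding ($100): Nwosu $800; Quinlan $400; Bergstrom $200; Tam $100; Haddad $1,000; Ferraro $600. Sum = $3,100.
Difference $3,000 − $3,100 = −$100 applied to largest profit-interest units (Haddad): Haddad becomes $900.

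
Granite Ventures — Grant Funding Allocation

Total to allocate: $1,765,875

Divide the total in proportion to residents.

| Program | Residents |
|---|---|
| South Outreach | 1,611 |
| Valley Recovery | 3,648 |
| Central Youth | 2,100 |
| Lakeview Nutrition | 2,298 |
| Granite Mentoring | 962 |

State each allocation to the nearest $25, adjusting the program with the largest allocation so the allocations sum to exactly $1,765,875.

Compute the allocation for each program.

Total residents = 10,619.
Raw shares: South Outreach 1,611/10,619 × $1,765,875 = 267,899.48; Valley Recovery 3,648/10,619 × $1,765,875 = 606,640.17; Central Youth 2,100/10,619 × $1,765,875 = 349,217.21; Lakeview Nutrition 2,298/10,619 × $1,765,875 = 382,143.40; Granite Mentoring 962/10,619 × $1,765,875 = 159,974.74.
At nearest $25: South Outreach $267,900; Valley Recovery $606,650; Central Youth $349,225; Lakeview Nutrition $382,150; Granite Mentoring $159,975. Sum = $1,765,900.
Difference $1,765,875 − $1,765,900 = −$25 applied to largest allocation (Valley Recovery): Valley Recovery becomes $606,625.

South Outreach: $267,900; Valley Recovery: $606,625; Central Youth: $349,225; Lakeview Nutrition: $382,150; Granite Mentoring: $159,975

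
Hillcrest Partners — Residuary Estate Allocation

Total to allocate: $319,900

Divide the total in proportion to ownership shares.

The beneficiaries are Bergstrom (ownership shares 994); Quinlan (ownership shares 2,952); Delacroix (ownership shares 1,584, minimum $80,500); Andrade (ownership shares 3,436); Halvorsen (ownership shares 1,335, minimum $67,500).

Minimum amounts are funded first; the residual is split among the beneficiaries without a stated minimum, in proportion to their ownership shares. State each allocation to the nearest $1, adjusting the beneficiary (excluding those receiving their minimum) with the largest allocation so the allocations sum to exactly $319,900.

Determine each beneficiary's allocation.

Fund the minimums — Delacroix $80,500; Halvorsen $67,500. Residual $171,900.
Residual split over remaining ownership shares 7,382: Bergstrom 23,146.65 → $23,147; Quinlan 68,741.37 → $68,741; Andrade 80,011.98 → $80,012.

Bergstrom: $23,147 | Quinlan: $68,741 | Delacroix: $80,500 | Andrade: $80,012 | Halvorsen: $67,500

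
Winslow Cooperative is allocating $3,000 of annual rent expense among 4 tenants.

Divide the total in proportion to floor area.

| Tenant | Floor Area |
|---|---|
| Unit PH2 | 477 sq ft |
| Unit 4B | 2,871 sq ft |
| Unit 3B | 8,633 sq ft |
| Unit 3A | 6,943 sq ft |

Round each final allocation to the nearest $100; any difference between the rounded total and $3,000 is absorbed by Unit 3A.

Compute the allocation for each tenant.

Total floor area = 18,924.
Unrounded shares: Unit PH2 477/18,924 × $3,000 = 75.62; Unit 4B 2,871/18,924 × $3,000 = 455.14; Unit 3B 8,633/18,924 × $3,000 = 1,368.58; Unit 3A 6,943/18,924 × $3,000 = 1,100.67.
At nearest $100: Unit PH2 $100; Unit 4B $500; Unit 3B $1,400; Unit 3A $1,100. Sum = $3,100.
Difference $3,000 − $3,100 = −$100 applied to Unit 3A: Unit 3A becomes $1,000.

Unit PH2: $100; Unit 4B: $500; Unit 3B: $1,400; Unit 3A: $1,000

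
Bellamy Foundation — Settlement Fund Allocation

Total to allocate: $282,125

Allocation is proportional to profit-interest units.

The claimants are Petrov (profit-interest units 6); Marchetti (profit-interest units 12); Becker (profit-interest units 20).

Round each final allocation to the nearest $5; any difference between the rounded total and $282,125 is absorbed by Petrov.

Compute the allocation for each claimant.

Combined profit-interest units = 38.
Proportional shares: Petrov 6/38 × $282,125 = 44,546.05; Marchetti 12/38 × $282,125 = 89,092.11; Becker 20/38 × $282,125 = 148,486.84.
Rounded to nearest $5: Petrov $44,545; Marchetti $89,090; Becker $148,485. Sum = $282,120.
Difference $282,125 − $282,120 = +$5 applied to Petrov: Petrov becomes $44,550.

Petrov: $44,550; Marchetti: $89,090; Becker: $148,485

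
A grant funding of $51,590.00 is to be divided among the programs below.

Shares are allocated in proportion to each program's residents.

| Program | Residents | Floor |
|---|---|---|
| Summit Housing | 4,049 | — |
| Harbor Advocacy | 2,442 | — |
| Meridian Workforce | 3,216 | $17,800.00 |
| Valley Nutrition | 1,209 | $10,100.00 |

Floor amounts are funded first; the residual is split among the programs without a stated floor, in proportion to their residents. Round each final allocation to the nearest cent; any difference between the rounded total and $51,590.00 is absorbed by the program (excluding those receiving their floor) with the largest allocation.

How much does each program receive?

Fund the minimums — Meridian Workforce $17,800.00; Valley Nutrition $10,100.00. Residual $23,690.00.
Residual split over remaining residents 6,491: Summit Housing 14,777.5089 → $14,777.51; Harbor Advocacy 8,912.4911 → $8,912.49.

Summit Housing: $14,777.51; Harbor Advocacy: $8,912.49; Meridian Workforce: $17,800.00; Valley Nutrition: $10,100.00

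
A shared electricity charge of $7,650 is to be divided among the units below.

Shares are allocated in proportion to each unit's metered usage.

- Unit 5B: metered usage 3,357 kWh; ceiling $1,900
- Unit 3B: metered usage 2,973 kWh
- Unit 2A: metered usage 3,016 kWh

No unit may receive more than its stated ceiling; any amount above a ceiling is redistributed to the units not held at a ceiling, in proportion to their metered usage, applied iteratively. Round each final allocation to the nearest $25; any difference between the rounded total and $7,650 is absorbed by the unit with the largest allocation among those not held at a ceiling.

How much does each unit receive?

Unit 5B: $1,900; Unit 3B: $2,850; Unit 2A: $2,900

Total metered usage = 9,346.
Proportional shares (ignoring caps): Unit 5B 2,747.81; Unit 3B 2,433.50; Unit 2A 2,468.69.
Capped: Unit 5B ($1,900); remaining pool $5,750 reallocated over remaining metered usage 5,989.
Shares after redistribution: Unit 3B 2,854.36 → $2,850; Unit 2A 2,895.64 → $2,900.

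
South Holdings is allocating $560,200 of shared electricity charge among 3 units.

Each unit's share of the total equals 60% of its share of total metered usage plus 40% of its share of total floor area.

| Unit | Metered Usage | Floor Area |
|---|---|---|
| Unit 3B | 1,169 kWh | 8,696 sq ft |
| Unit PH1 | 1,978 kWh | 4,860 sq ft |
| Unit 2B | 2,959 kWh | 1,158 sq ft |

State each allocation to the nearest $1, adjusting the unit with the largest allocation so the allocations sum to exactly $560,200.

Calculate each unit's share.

Metered usage total 6,106; floor area total 14,714.
Composite weights (60% metered usage + 40% floor area): Unit 3B 0.3513; Unit PH1 0.3265; Unit 2B 0.3222.
Pro-rata amounts: Unit 3B 196,782.20; Unit PH1 182,897.05; Unit 2B 180,520.76.
After rounding ($1): Unit 3B $196,782; Unit PH1 $182,897; Unit 2B $180,521. Sum = $560,200.
Sum already equals the total — no adjustment.

Unit 3B: $196,782 | Unit PH1: $182,897 | Unit 2B: $180,521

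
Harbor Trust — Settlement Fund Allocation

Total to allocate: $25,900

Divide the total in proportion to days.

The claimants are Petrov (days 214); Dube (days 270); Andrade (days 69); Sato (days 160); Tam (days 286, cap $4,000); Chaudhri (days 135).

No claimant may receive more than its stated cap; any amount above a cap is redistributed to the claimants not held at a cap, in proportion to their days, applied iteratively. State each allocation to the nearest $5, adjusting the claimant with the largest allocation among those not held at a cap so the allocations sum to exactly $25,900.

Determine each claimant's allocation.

Petrov: $5,525 · Dube: $6,980 · Andrade: $1,780 · Sato: $4,130 · Tam: $4,000 · Chaudhri: $3,485

Total days = 1,134.
Unconstrained shares: Petrov 4,887.65; Dube 6,166.67; Andrade 1,575.93; Sato 3,654.32; Tam 6,532.10; Chaudhri 3,083.33.
Cap binds for Tam ($4,000); residual $21,900 reallocated over remaining days 848.
Remaining shares: Petrov 5,526.65 → $5,525; Dube 6,972.88 → $6,975; Andrade 1,781.96 → $1,780; Sato 4,132.08 → $4,130; Chaudhri 3,486.44 → $3,485.
Rounding difference +$5 applied to Dube → $6,980.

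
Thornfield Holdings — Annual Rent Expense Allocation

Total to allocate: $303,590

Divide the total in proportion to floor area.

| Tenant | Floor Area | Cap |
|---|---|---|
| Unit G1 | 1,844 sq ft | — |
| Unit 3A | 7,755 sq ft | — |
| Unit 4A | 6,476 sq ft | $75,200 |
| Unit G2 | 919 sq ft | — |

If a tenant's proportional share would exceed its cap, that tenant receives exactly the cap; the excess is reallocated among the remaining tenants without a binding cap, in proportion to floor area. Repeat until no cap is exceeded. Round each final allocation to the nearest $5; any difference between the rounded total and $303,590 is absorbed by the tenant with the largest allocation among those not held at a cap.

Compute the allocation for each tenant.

Unit G1: $40,040 · Unit 3A: $168,395 · Unit 4A: $75,200 · Unit G2: $19,955

Sum of floor area: 16,994.
Proportional shares (ignoring caps): Unit G1 32,942.21; Unit 3A 138,539.51; Unit 4A 115,690.76; Unit G2 16,417.51.
Capped: Unit 4A ($75,200); balance $228,390 reallocated over remaining floor area 10,518.
Remaining shares: Unit G1 40,040.99 → $40,040; Unit 3A 168,393.65 → $168,395; Unit G2 19,955.35 → $19,955.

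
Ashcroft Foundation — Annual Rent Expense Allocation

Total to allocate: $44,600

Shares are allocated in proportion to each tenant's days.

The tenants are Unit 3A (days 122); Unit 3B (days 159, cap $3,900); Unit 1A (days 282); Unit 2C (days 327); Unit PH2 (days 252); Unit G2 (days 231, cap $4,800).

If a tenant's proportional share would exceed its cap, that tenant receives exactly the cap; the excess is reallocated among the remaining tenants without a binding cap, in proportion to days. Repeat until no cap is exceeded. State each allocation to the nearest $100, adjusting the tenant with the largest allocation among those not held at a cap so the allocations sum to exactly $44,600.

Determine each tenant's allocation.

Unit 3A: $4,500 | Unit 3B: $3,900 | Unit 1A: $10,300 | Unit 2C: $11,900 | Unit PH2: $9,200 | Unit G2: $4,800

Combined days = 1,373.
Unconstrained shares: Unit 3A 3,963.00; Unit 3B 5,164.89; Unit 1A 9,160.38; Unit 2C 10,622.14; Unit PH2 8,185.87; Unit G2 7,503.71.
Held at cap: Unit 3B ($3,900), Unit G2 ($4,800); remaining pool $35,900 reallocated over remaining days 983.
Shares after redistribution: Unit 3A 4,455.54 → $4,500; Unit 1A 10,298.88 → $10,300; Unit 2C 11,942.32 → $11,900; Unit PH2 9,203.26 → $9,200.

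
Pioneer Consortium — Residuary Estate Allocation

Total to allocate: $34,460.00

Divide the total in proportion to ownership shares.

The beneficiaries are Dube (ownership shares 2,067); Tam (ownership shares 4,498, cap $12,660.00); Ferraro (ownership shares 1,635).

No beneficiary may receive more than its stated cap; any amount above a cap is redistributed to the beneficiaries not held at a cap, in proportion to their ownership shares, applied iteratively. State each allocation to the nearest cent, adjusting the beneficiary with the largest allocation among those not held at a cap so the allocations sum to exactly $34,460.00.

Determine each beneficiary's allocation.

Dube: $12,171.96 | Tam: $12,660.00 | Ferraro: $9,628.04

Combined ownership shares = 8,200.
Pro-rata shares before constraints: Dube 8,686.4415; Tam 18,902.5707; Ferraro 6,870.9878.
Held at cap: Tam ($12,660.00); residual $21,800.00 reallocated over remaining ownership shares 3,702.
Redistributed shares: Dube 12,171.9611 → $12,171.96; Ferraro 9,628.0389 → $9,628.04.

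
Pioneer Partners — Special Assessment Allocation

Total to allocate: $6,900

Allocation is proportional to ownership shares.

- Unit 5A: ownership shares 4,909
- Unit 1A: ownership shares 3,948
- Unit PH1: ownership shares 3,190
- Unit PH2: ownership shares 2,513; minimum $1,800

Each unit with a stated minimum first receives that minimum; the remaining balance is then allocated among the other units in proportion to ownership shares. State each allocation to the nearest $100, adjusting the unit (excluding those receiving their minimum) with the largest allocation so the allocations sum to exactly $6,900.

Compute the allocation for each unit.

Fund the minimums — Unit PH2 $1,800. Remaining pool $5,100.
Remaining pool split over remaining ownership shares 12,047: Unit 5A 2,078.19 → $2,100; Unit 1A 1,671.35 → $1,700; Unit PH1 1,350.46 → $1,400.
Rounding difference −$100 applied to Unit 5A → $2,000.

Unit 5A: $2,000; Unit 1A: $1,700; Unit PH1: $1,400; Unit PH2: $1,800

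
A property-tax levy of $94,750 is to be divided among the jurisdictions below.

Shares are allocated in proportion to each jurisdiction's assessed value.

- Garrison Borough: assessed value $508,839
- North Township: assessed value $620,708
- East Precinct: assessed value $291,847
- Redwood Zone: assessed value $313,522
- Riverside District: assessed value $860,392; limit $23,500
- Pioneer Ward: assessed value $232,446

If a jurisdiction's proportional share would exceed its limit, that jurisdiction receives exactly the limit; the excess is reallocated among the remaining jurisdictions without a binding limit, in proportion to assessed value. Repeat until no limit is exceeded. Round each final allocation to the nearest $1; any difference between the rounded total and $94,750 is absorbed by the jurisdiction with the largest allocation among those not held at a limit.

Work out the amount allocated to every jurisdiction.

Assessed value total: 2,827,754.
Pro-rata shares before constraints: Garrison Borough 17,049.75; North Township 20,798.16; East Precinct 9,778.96; Redwood Zone 10,505.23; Riverside District 28,829.29; Pioneer Ward 7,788.60.
Capped: Riverside District ($23,500); balance $71,250 reallocated over remaining assessed value 1,967,362.
Remaining shares: Garrison Borough 18,428.12 → $18,428; North Township 22,479.57 → $22,480; East Precinct 10,569.53 → $10,570; Redwood Zone 11,354.52 → $11,355; Pioneer Ward 8,418.27 → $8,418.
Rounding difference −$1 applied to North Township → $22,479.

Garrison Borough: $18,428 | North Township: $22,479 | East Precinct: $10,570 | Redwood Zone: $11,355 | Riverside District: $23,500 | Pioneer Ward: $8,418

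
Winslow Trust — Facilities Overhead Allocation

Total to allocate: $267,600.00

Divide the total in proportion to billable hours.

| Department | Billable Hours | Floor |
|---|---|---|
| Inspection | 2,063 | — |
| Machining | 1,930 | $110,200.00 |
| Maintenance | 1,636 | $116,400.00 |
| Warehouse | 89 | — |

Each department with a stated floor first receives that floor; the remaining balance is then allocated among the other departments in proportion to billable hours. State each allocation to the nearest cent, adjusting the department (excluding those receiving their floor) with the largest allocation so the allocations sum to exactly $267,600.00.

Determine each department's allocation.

Fund the minimums — Machining $110,200.00; Maintenance $116,400.00. Balance $41,000.00.
Balance split over remaining billable hours 2,152: Inspection 39,304.3680 → $39,304.37; Warehouse 1,695.6320 → $1,695.63.

Inspection: $39,304.37 · Machining: $110,200.00 · Maintenance: $116,400.00 · Warehouse: $1,695.63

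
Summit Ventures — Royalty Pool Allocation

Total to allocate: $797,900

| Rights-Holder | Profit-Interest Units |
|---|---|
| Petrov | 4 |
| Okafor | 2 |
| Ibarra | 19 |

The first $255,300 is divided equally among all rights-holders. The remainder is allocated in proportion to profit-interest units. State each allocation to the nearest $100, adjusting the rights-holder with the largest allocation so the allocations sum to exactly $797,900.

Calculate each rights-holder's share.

First tranche $255,300 split equally: $85,100 each.
Remainder $542,600 by profit-interest units (total 25): Petrov 86,816.00 → $86,800; Okafor 43,408.00 → $43,400; Ibarra 412,376.00 → $412,400.
Totals: Petrov $85,100 + $86,800 = $171,900; Okafor $85,100 + $43,400 = $128,500; Ibarra $85,100 + $412,400 = $497,500.

Petrov: $171,900 · Okafor: $128,500 · Ibarra: $497,500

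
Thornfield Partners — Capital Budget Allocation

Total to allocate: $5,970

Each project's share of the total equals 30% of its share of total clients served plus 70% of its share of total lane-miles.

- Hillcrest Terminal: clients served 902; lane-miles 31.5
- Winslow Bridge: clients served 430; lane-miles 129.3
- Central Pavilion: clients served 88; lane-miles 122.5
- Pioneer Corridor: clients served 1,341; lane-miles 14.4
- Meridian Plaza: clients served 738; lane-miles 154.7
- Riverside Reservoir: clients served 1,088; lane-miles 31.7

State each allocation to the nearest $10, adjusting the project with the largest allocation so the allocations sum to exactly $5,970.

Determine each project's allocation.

Totals — clients served 4,587, lane-miles 484.1.
Blended shares (30% clients served + 70% lane-miles): Hillcrest Terminal 0.1045; Winslow Bridge 0.2151; Central Pavilion 0.1829; Pioneer Corridor 0.1085; Meridian Plaza 0.2720; Riverside Reservoir 0.1170.
Pro-rata amounts: Hillcrest Terminal 624.11; Winslow Bridge 1,284.08; Central Pavilion 1,091.84; Pioneer Corridor 647.90; Meridian Plaza 1,623.60; Riverside Reservoir 698.46.
After rounding ($10): Hillcrest Terminal $620; Winslow Bridge $1,280; Central Pavilion $1,090; Pioneer Corridor $650; Meridian Plaza $1,620; Riverside Reservoir $700. Sum = $5,960.
Difference $5,970 − $5,960 = +$10 applied to largest allocation (Meridian Plaza): Meridian Plaza becomes $1,630.

Hillcrest Terminal: $620 | Winslow Bridge: $1,280 | Central Pavilion: $1,090 | Pioneer Corridor: $650 | Meridian Plaza: $1,630 | Riverside Reservoir: $700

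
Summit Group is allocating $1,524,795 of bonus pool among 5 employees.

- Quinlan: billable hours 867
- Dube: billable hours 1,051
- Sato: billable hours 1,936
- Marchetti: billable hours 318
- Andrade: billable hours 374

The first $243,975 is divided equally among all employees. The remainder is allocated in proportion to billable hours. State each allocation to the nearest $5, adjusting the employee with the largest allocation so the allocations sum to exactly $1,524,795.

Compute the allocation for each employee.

Quinlan: $293,070 · Dube: $344,910 · Sato: $594,255 · Marchetti: $138,390 · Andrade: $154,170

$243,975 shared equally gives $48,795 per employee.
Remainder $1,280,820 by billable hours (total 4,546): Quinlan 244,274.29 → $244,275; Dube 296,115.67 → $296,115; Sato 545,461.40 → $545,460; Marchetti 89,595.42 → $89,595; Andrade 105,373.22 → $105,375.
Totals: Quinlan $48,795 + $244,275 = $293,070; Dube $48,795 + $296,115 = $344,910; Sato $48,795 + $545,460 = $594,255; Marchetti $48,795 + $89,595 = $138,390; Andrade $48,795 + $105,375 = $154,170.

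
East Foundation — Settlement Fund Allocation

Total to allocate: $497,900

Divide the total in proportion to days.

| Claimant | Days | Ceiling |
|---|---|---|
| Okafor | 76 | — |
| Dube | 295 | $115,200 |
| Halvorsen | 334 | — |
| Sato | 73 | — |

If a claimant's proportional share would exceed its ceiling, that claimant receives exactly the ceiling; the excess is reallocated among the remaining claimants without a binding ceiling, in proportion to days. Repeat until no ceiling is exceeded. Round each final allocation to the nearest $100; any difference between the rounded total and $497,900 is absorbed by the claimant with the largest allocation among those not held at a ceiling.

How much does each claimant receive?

Okafor: $60,200; Dube: $115,200; Halvorsen: $264,700; Sato: $57,800

Combined days = 778.
Pro-rata shares before constraints: Okafor 48,638.05; Dube 188,792.42; Halvorsen 213,751.41; Sato 46,718.12.
Cap binds for Dube ($115,200); remaining pool $382,700 reallocated over remaining days 483.
Shares after redistribution: Okafor 60,217.81 → $60,200; Halvorsen 264,641.41 → $264,600; Sato 57,840.79 → $57,800.
Rounding difference +$100 applied to Halvorsen → $264,700.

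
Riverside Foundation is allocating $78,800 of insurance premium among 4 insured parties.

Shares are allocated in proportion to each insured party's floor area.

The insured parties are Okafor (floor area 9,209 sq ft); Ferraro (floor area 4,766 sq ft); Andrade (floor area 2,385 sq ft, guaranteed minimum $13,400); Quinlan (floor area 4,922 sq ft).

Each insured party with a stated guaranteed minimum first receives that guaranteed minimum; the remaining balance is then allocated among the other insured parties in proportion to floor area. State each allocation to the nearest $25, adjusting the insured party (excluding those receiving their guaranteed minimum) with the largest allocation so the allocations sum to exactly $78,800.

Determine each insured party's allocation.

Okafor: $31,875 · Ferraro: $16,500 · Andrade: $13,400 · Quinlan: $17,025

Guaranteed amounts: Andrade $13,400. Residual $65,400.
Residual split over remaining floor area 18,897: Okafor 31,871.12 → $31,875; Ferraro 16,494.49 → $16,500; Quinlan 17,034.39 → $17,025.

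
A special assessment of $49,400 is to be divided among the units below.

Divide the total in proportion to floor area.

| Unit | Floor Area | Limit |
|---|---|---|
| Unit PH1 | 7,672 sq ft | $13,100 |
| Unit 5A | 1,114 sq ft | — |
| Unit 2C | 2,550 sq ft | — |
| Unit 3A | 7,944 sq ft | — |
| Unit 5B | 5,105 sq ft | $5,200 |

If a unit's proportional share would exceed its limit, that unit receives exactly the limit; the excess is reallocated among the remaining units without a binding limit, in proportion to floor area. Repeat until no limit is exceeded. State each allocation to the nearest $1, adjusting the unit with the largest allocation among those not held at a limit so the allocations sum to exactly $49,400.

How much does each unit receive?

Unit PH1: $13,100 · Unit 5A: $2,985 · Unit 2C: $6,832 · Unit 3A: $21,283 · Unit 5B: $5,200

Floor area total: 24,385.
Unconstrained shares: Unit PH1 15,542.21; Unit 5A 2,256.78; Unit 2C 5,165.88; Unit 3A 16,093.24; Unit 5B 10,341.89.
Held at cap: Unit PH1 ($13,100), Unit 5B ($5,200); balance $31,100 reallocated over remaining floor area 11,608.
Shares after redistribution: Unit 5A 2,984.61 → $2,985; Unit 2C 6,831.93 → $6,832; Unit 3A 21,283.46 → $21,283.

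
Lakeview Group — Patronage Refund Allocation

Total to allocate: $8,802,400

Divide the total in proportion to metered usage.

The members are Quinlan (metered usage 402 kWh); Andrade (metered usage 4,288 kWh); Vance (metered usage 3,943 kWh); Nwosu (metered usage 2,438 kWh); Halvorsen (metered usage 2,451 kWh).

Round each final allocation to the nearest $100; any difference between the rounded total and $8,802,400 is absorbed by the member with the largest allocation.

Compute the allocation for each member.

Quinlan: $261,700; Andrade: $2,791,300; Vance: $2,566,800; Nwosu: $1,587,100; Halvorsen: $1,595,500

Combined metered usage = 13,522.
Raw shares: Quinlan 402/13,522 × $8,802,400 = 261,689.45; Andrade 4,288/13,522 × $8,802,400 = 2,791,354.18; Vance 3,943/13,522 × $8,802,400 = 2,566,769.95; Nwosu 2,438/13,522 × $8,802,400 = 1,587,061.91; Halvorsen 2,451/13,522 × $8,802,400 = 1,595,524.51.
At nearest $100: Quinlan $261,700; Andrade $2,791,400; Vance $2,566,800; Nwosu $1,587,100; Halvorsen $1,595,500. Sum = $8,802,500.
Difference $8,802,400 − $8,802,500 = −$100 applied to largest allocation (Andrade): Andrade becomes $2,791,300.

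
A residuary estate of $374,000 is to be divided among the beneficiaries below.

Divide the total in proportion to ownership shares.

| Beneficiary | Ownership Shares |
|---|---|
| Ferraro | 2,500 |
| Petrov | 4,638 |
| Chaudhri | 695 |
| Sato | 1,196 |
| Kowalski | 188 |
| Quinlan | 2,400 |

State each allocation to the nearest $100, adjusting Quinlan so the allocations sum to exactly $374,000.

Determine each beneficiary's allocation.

Ferraro: $80,500; Petrov: $149,300; Chaudhri: $22,400; Sato: $38,500; Kowalski: $6,100; Quinlan: $77,200

Sum of ownership shares: 11,617.
Unrounded shares: Ferraro 2,500/11,617 × $374,000 = 80,485.50; Petrov 4,638/11,617 × $374,000 = 149,316.69; Chaudhri 695/11,617 × $374,000 = 22,374.97; Sato 1,196/11,617 × $374,000 = 38,504.26; Kowalski 188/11,617 × $374,000 = 6,052.51; Quinlan 2,400/11,617 × $374,000 = 77,266.08.
After rounding ($100): Ferraro $80,500; Petrov $149,300; Chaudhri $22,400; Sato $38,500; Kowalski $6,100; Quinlan $77,300. Sum = $374,100.
Difference $374,000 − $374,100 = −$100 applied to Quinlan: Quinlan becomes $77,200.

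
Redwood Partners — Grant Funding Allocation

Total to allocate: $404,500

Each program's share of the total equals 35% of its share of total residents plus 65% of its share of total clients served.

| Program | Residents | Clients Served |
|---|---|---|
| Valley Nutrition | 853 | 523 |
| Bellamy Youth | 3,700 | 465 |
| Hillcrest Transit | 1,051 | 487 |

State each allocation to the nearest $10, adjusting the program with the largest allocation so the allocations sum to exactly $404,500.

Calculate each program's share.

Totals — residents 5,604, clients served 1,475.
Blended shares (35% residents + 65% clients served): Valley Nutrition 0.2837; Bellamy Youth 0.4360; Hillcrest Transit 0.2803.
Pro-rata amounts: Valley Nutrition 114,776.48; Bellamy Youth 176,362.08; Hillcrest Transit 113,361.44.
At nearest $10: Valley Nutrition $114,780; Bellamy Youth $176,360; Hillcrest Transit $113,360. Sum = $404,500.
Sum already equals the total — no adjustment.

Valley Nutrition: $114,780; Bellamy Youth: $176,360; Hillcrest Transit: $113,360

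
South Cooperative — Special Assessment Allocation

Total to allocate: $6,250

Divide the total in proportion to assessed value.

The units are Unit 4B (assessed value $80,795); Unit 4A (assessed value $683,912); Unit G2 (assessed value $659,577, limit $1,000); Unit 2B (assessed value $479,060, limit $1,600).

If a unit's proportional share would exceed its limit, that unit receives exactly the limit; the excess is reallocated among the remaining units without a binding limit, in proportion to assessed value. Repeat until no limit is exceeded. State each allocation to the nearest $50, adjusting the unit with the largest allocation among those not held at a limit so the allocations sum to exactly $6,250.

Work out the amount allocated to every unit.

Unit 4B: $400 · Unit 4A: $3,250 · Unit G2: $1,000 · Unit 2B: $1,600

Total assessed value = 1,903,344.
Proportional shares (ignoring caps): Unit 4B 265.31; Unit 4A 2,245.76; Unit G2 2,165.85; Unit 2B 1,573.09.
Cap binds for Unit G2 ($1,000); residual $5,250 reallocated over remaining assessed value 1,243,767.
Cap binds for Unit 2B ($1,600); residual $3,650 reallocated over remaining assessed value 764,707.
Shares after redistribution: Unit 4B 385.64 → $400; Unit 4A 3,264.36 → $3,250.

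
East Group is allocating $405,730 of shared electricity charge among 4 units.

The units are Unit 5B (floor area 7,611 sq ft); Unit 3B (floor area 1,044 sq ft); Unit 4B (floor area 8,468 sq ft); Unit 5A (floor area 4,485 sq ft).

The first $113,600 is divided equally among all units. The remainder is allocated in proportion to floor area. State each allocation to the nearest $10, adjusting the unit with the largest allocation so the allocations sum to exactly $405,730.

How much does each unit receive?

First tranche $113,600 split equally: $28,400 each.
Remainder $292,130 by floor area (total 21,608): Unit 5B 102,897.14 → $102,900; Unit 3B 14,114.39 → $14,110; Unit 4B 114,483.38 → $114,480; Unit 5A 60,635.09 → $60,640.
Totals: Unit 5B $28,400 + $102,900 = $131,300; Unit 3B $28,400 + $14,110 = $42,510; Unit 4B $28,400 + $114,480 = $142,880; Unit 5A $28,400 + $60,640 = $89,040.

Unit 5B: $131,300 | Unit 3B: $42,510 | Unit 4B: $142,880 | Unit 5A: $89,040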